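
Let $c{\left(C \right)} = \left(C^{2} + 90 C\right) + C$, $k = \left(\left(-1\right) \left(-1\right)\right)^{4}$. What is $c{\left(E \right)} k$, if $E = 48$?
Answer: $6672$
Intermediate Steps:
$k = 1$ ($k = 1^{4} = 1$)
$c{\left(C \right)} = C^{2} + 91 C$
$c{\left(E \right)} k = 48 \left(91 + 48\right) 1 = 48 \cdot 139 \cdot 1 = 6672 \cdot 1 = 6672$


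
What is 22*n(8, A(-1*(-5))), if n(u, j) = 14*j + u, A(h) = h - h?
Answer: 176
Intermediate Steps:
A(h) = 0
n(u, j) = u + 14*j
22*n(8, A(-1*(-5))) = 22*(8 + 14*0) = 22*(8 + 0) = 22*8 = 176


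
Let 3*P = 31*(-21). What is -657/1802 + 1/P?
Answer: -144371/391034 ≈ -0.36920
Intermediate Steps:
P = -217 (P = (31*(-21))/3 = (⅓)*(-651) = -217)
-657/1802 + 1/P = -657/1802 + 1/(-217) = -657*1/1802 + 1*(-1/217) = -657/1802 - 1/217 = -144371/391034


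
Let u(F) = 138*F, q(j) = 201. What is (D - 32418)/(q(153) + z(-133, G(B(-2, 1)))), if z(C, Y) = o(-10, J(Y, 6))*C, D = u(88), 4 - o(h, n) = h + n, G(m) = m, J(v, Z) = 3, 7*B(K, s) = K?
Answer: 10137/631 ≈ 16.065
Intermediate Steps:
B(K, s) = K/7
o(h, n) = 4 - h - n (o(h, n) = 4 - (h + n) = 4 + (-h - n) = 4 - h - n)
D = 12144 (D = 138*88 = 12144)
z(C, Y) = 11*C (z(C, Y) = (4 - 1*(-10) - 1*3)*C = (4 + 10 - 3)*C = 11*C)
(D - 32418)/(q(153) + z(-133, G(B(-2, 1)))) = (12144 - 32418)/(201 + 11*(-133)) = -20274/(201 - 1463) = -20274/(-1262) = -20274*(-1/1262) = 10137/631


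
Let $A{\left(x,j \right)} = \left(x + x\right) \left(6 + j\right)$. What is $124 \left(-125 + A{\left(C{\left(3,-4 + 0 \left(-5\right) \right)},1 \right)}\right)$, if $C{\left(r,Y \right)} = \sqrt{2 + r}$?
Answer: $-15500 + 1736 \sqrt{5} \approx -11618.0$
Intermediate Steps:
$A{\left(x,j \right)} = 2 x \left(6 + j\right)$
$124 \left(-125 + A{\left(C{\left(3,-4 + 0 \left(-5\right) \right)},1 \right)}\right) = 124 \left(-125 + 2 \sqrt{2 + 3} \left(6 + 1\right)\right) = 124 \left(-125 + 2 \sqrt{5} \cdot 7\right) = 124 \left(-125 + 14 \sqrt{5}\right) = -15500 + 1736 \sqrt{5}$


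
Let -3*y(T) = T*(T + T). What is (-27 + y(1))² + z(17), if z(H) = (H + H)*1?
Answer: 7195/9 ≈ 799.44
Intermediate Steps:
y(T) = -2*T²/3 (y(T) = -T*(T + T)/3 = -T*2*T/3 = -2*T²/3)
z(H) = 2*H (z(H) = (2*H)*1 = 2*H)
(-27 + y(1))² + z(17) = (-27 - ⅔*1²)² + 2*17 = (-27 - ⅔*1)² + 34 = (-27 - ⅔)² + 34 = (-83/3)² + 34 = 6889/9 + 34 = 7195/9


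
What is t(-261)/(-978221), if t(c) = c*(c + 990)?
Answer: 190269/978221 ≈ 0.19451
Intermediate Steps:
t(c) = c*(990 + c)
t(-261)/(-978221) = -261*(990 - 261)/(-978221) = -261*729*(-1/978221) = -190269*(-1/978221) = 190269/978221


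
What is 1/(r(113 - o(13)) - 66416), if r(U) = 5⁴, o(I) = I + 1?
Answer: -1/65791 ≈ -1.5200e-5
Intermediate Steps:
o(I) = 1 + I
r(U) = 625
1/(r(113 - o(13)) - 66416) = 1/(625 - 66416) = 1/(-65791) = -1/65791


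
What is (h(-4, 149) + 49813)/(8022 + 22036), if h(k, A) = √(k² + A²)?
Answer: 49813/30058 + √22217/30058 ≈ 1.6622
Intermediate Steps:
h(k, A) = √(A² + k²)
(h(-4, 149) + 49813)/(8022 + 22036) = (√(149² + (-4)²) + 49813)/(8022 + 22036) = (√(22201 + 16) + 49813)/30058 = (√22217 + 49813)*(1/30058) = (49813 + √22217)*(1/30058) = 49813/30058 + √22217/30058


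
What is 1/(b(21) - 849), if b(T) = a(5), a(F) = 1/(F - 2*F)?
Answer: -5/4246 ≈ -0.0011776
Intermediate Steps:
a(F) = -1/F (a(F) = 1/(-F) = -1/F)
b(T) = -⅕ (b(T) = -1/5 = -1*⅕ = -⅕)
1/(b(21) - 849) = 1/(-⅕ - 849) = 1/(-4246/5) = -5/4246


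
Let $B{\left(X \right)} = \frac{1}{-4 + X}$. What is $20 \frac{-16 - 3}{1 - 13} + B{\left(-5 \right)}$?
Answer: $\frac{284}{9} \approx 31.556$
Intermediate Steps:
$20 \frac{-16 - 3}{1 - 13} + B{\left(-5 \right)} = 20 \frac{-16 - 3}{1 - 13} + \frac{1}{-4 - 5} = 20 \left(- \frac{19}{-12}\right) + \frac{1}{-9} = 20 \left(\left(-19\right) \left(- \frac{1}{12}\right)\right) - \frac{1}{9} = 20 \cdot \frac{19}{12} - \frac{1}{9} = \frac{95}{3} - \frac{1}{9} = \frac{284}{9}$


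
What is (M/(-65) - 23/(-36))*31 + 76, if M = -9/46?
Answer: 5161277/53820 ≈ 95.899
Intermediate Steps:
M = -9/46 (M = -9*1/46 = -9/46 ≈ -0.19565)
(M/(-65) - 23/(-36))*31 + 76 = (-9/46/(-65) - 23/(-36))*31 + 76 = (-9/46*(-1/65) - 23*(-1/36))*31 + 76 = (9/2990 + 23/36)*31 + 76 = (34547/53820)*31 + 76 = 1070957/53820 + 76 = 5161277/53820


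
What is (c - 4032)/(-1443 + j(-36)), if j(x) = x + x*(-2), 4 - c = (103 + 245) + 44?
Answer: 4420/1407 ≈ 3.1414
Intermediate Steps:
c = -388 (c = 4 - ((103 + 245) + 44) = 4 - (348 + 44) = 4 - 1*392 = 4 - 392 = -388)
j(x) = -x (j(x) = x - 2*x = -x)
(c - 4032)/(-1443 + j(-36)) = (-388 - 4032)/(-1443 - 1*(-36)) = -4420/(-1443 + 36) = -4420/(-1407) = -4420*(-1/1407) = 4420/1407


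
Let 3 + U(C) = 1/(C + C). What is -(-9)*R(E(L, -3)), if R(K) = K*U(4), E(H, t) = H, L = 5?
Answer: -1035/8 ≈ -129.38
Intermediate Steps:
U(C) = -3 + 1/(2*C) (U(C) = -3 + 1/(C + C) = -3 + 1/(2*C))
R(K) = -23*K/8 (R(K) = K*(-3 + (½)/4) = K*(-3 + (½)*(¼)) = K*(-3 + ⅛) = K*(-23/8) = -23*K/8)
-(-9)*R(E(L, -3)) = -(-9)*(-23/8*5) = -(-9)*(-115)/8 = -1*1035/8 = -1035/8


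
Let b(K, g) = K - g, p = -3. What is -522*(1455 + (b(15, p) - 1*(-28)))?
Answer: -783522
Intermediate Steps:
-522*(1455 + (b(15, p) - 1*(-28))) = -522*(1455 + ((15 - 1*(-3)) - 1*(-28))) = -522*(1455 + ((15 + 3) + 28)) = -522*(1455 + (18 + 28)) = -522*(1455 + 46) = -522*1501 = -783522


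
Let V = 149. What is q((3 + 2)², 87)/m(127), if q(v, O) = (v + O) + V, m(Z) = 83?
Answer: 261/83 ≈ 3.1446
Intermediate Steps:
q(v, O) = 149 + O + v (q(v, O) = (v + O) + 149 = (O + v) + 149 = 149 + O + v)
q((3 + 2)², 87)/m(127) = (149 + 87 + (3 + 2)²)/83 = (149 + 87 + 5²)*(1/83) = (149 + 87 + 25)*(1/83) = 261*(1/83) = 261/83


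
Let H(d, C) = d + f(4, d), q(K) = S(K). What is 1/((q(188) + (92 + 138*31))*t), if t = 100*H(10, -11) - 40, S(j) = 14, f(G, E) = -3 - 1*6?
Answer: 1/263040 ≈ 3.8017e-6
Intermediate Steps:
f(G, E) = -9 (f(G, E) = -3 - 6 = -9)
q(K) = 14
H(d, C) = -9 + d (H(d, C) = d - 9 = -9 + d)
t = 60 (t = 100*(-9 + 10) - 40 = 100*1 - 40 = 100 - 40 = 60)
1/((q(188) + (92 + 138*31))*t) = 1/((14 + (92 + 138*31))*60) = (1/60)/(14 + (92 + 4278)) = (1/60)/(14 + 4370) = (1/60)/4384 = (1/4384)*(1/60) = 1/263040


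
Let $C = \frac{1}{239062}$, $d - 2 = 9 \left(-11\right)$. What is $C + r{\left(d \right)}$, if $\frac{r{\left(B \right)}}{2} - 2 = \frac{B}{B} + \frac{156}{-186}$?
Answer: $\frac{32034339}{7410922} \approx 4.3226$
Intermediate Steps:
$d = -97$ ($d = 2 + 9 \left(-11\right) = 2 - 99 = -97$)
$r{\left(B \right)} = \frac{134}{31}$ ($r{\left(B \right)} = 4 + 2 \left(\frac{B}{B} + \frac{156}{-186}\right) = 4 + 2 \left(1 + 156 \left(- \frac{1}{186}\right)\right) = 4 + 2 \left(1 - \frac{26}{31}\right) = 4 + 2 \cdot \frac{5}{31} = 4 + \frac{10}{31} = \frac{134}{31}$)
$C = \frac{1}{239062} \approx 4.183 \cdot 10^{-6}$
$C + r{\left(d \right)} = \frac{1}{239062} + \frac{134}{31} = \frac{32034339}{7410922}$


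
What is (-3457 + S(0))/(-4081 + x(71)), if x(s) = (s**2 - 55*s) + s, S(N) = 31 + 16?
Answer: 1705/1437 ≈ 1.1865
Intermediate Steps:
S(N) = 47
x(s) = s**2 - 54*s
(-3457 + S(0))/(-4081 + x(71)) = (-3457 + 47)/(-4081 + 71*(-54 + 71)) = -3410/(-4081 + 71*17) = -3410/(-4081 + 1207) = -3410/(-2874) = -3410*(-1/2874) = 1705/1437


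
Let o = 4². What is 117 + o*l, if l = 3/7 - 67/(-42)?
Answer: 3137/21 ≈ 149.38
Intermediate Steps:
o = 16
l = 85/42 (l = 3*(⅐) - 67*(-1/42) = 3/7 + 67/42 = 85/42 ≈ 2.0238)
117 + o*l = 117 + 16*(85/42) = 117 + 680/21 = 3137/21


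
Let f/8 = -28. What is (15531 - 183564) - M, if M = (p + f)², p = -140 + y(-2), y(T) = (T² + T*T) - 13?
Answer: -304194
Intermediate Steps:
y(T) = -13 + 2*T² (y(T) = (T² + T²) - 13 = 2*T² - 13 = -13 + 2*T²)
f = -224 (f = 8*(-28) = -224)
p = -145 (p = -140 + (-13 + 2*(-2)²) = -140 + (-13 + 2*4) = -140 + (-13 + 8) = -140 - 5 = -145)
M = 136161 (M = (-145 - 224)² = (-369)² = 136161)
(15531 - 183564) - M = (15531 - 183564) - 1*136161 = -168033 - 136161 = -304194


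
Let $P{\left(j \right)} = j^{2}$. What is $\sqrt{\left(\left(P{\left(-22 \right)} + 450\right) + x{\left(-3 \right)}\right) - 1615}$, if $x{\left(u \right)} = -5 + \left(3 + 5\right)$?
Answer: $i \sqrt{678} \approx 26.038 i$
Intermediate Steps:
$x{\left(u \right)} = 3$ ($x{\left(u \right)} = -5 + 8 = 3$)
$\sqrt{\left(\left(P{\left(-22 \right)} + 450\right) + x{\left(-3 \right)}\right) - 1615} = \sqrt{\left(\left(\left(-22\right)^{2} + 450\right) + 3\right) - 1615} = \sqrt{\left(\left(484 + 450\right) + 3\right) - 1615} = \sqrt{\left(934 + 3\right) - 1615} = \sqrt{937 - 1615} = \sqrt{-678} = i \sqrt{678}$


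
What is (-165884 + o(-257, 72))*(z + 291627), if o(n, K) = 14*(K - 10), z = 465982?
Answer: -125017606744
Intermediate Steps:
o(n, K) = -140 + 14*K (o(n, K) = 14*(-10 + K) = -140 + 14*K)
(-165884 + o(-257, 72))*(z + 291627) = (-165884 + (-140 + 14*72))*(465982 + 291627) = (-165884 + (-140 + 1008))*757609 = (-165884 + 868)*757609 = -165016*757609 = -125017606744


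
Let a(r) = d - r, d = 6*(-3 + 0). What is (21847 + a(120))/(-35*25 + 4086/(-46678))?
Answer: -506666351/20423668 ≈ -24.808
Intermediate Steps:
d = -18 (d = 6*(-3) = -18)
a(r) = -18 - r
(21847 + a(120))/(-35*25 + 4086/(-46678)) = (21847 + (-18 - 1*120))/(-35*25 + 4086/(-46678)) = (21847 + (-18 - 120))/(-875 + 4086*(-1/46678)) = (21847 - 138)/(-875 - 2043/23339) = 21709/(-20423668/23339) = 21709*(-23339/20423668) = -506666351/20423668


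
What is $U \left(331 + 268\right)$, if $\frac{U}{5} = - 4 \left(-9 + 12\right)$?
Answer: $-35940$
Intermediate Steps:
$U = -60$ ($U = 5 \left(- 4 \left(-9 + 12\right)\right) = 5 \left(\left(-4\right) 3\right) = 5 \left(-12\right) = -60$)
$U \left(331 + 268\right) = - 60 \left(331 + 268\right) = \left(-60\right) 599 = -35940$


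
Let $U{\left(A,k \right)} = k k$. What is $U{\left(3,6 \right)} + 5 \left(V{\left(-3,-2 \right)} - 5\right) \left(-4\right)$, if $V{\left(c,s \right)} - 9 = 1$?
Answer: $-64$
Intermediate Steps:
$V{\left(c,s \right)} = 10$ ($V{\left(c,s \right)} = 9 + 1 = 10$)
$U{\left(A,k \right)} = k^{2}$
$U{\left(3,6 \right)} + 5 \left(V{\left(-3,-2 \right)} - 5\right) \left(-4\right) = 6^{2} + 5 \left(10 - 5\right) \left(-4\right) = 36 + 5 \cdot 5 \left(-4\right) = 36 + 25 \left(-4\right) = 36 - 100 = -64$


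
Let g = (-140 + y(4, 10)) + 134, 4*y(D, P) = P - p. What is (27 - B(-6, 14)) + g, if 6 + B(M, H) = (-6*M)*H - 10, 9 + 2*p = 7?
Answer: -1857/4 ≈ -464.25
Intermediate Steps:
p = -1 (p = -9/2 + (½)*7 = -9/2 + 7/2 = -1)
B(M, H) = -16 - 6*H*M (B(M, H) = -6 + ((-6*M)*H - 10) = -6 + (-6*H*M - 10) = -6 + (-10 - 6*H*M) = -16 - 6*H*M)
y(D, P) = ¼ + P/4 (y(D, P) = (P - 1*(-1))/4 = (P + 1)/4 = (1 + P)/4 = ¼ + P/4)
g = -13/4 (g = (-140 + (¼ + (¼)*10)) + 134 = (-140 + (¼ + 5/2)) + 134 = (-140 + 11/4) + 134 = -549/4 + 134 = -13/4 ≈ -3.2500)
(27 - B(-6, 14)) + g = (27 - (-16 - 6*14*(-6))) - 13/4 = (27 - (-16 + 504)) - 13/4 = (27 - 1*488) - 13/4 = (27 - 488) - 13/4 = -461 - 13/4 = -1857/4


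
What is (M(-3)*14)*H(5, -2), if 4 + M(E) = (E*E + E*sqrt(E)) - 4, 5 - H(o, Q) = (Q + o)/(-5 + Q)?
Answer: 76 - 228*I*sqrt(3) ≈ 76.0 - 394.91*I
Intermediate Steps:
H(o, Q) = 5 - (Q + o)/(-5 + Q)
M(E) = -8 + E**2 + E**(3/2) (M(E) = -4 + ((E*E + E*sqrt(E)) - 4) = -4 + ((E**2 + E**(3/2)) - 4) = -4 + (-4 + E**2 + E**(3/2)) = -8 + E**2 + E**(3/2))
(M(-3)*14)*H(5, -2) = ((-8 + (-3)**2 + (-3)**(3/2))*14)*((-25 - 1*5 + 4*(-2))/(-5 - 2)) = ((-8 + 9 - 3*I*sqrt(3))*14)*((-25 - 5 - 8)/(-7)) = ((1 - 3*I*sqrt(3))*14)*(-1/7*(-38)) = (14 - 42*I*sqrt(3))*(38/7) = 76 - 228*I*sqrt(3)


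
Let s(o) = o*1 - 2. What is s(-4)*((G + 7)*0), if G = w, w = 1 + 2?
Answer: 0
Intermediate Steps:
s(o) = -2 + o (s(o) = o - 2 = -2 + o)
w = 3
G = 3
s(-4)*((G + 7)*0) = (-2 - 4)*((3 + 7)*0) = -60*0 = -6*0 = 0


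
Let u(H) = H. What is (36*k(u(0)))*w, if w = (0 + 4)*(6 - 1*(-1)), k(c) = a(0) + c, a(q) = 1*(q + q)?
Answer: 0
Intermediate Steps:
a(q) = 2*q (a(q) = 1*(2*q) = 2*q)
k(c) = c (k(c) = 2*0 + c = 0 + c = c)
w = 28 (w = 4*(6 + 1) = 4*7 = 28)
(36*k(u(0)))*w = (36*0)*28 = 0*28 = 0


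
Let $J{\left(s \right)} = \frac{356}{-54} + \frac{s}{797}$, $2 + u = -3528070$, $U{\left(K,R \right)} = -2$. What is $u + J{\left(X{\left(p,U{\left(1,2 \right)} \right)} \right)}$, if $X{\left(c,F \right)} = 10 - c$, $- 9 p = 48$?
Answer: $- \frac{75920722820}{21519} \approx -3.5281 \cdot 10^{6}$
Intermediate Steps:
$p = - \frac{16}{3}$ ($p = \left(- \frac{1}{9}\right) 48 = - \frac{16}{3} \approx -5.3333$)
$u = -3528072$ ($u = -2 - 3528070 = -3528072$)
$J{\left(s \right)} = - \frac{178}{27} + \frac{s}{797}$ ($J{\left(s \right)} = 356 \left(- \frac{1}{54}\right) + s \frac{1}{797} = - \frac{178}{27} + \frac{s}{797}$)
$u + J{\left(X{\left(p,U{\left(1,2 \right)} \right)} \right)} = -3528072 - \left(\frac{178}{27} - \frac{10 - - \frac{16}{3}}{797}\right) = -3528072 - \left(\frac{178}{27} - \frac{10 + \frac{16}{3}}{797}\right) = -3528072 + \left(- \frac{178}{27} + \frac{1}{797} \cdot \frac{46}{3}\right) = -3528072 + \left(- \frac{178}{27} + \frac{46}{2391}\right) = -3528072 - \frac{141452}{21519} = - \frac{75920722820}{21519}$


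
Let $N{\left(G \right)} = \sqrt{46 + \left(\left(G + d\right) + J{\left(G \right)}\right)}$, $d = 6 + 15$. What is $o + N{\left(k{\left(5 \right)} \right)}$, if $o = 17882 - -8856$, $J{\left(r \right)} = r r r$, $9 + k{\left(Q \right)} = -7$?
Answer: $26738 + i \sqrt{4045} \approx 26738.0 + 63.6 i$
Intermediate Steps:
$k{\left(Q \right)} = -16$ ($k{\left(Q \right)} = -9 - 7 = -16$)
$J{\left(r \right)} = r^{3}$ ($J{\left(r \right)} = r^{2} r = r^{3}$)
$d = 21$
$o = 26738$ ($o = 17882 + 8856 = 26738$)
$N{\left(G \right)} = \sqrt{67 + G + G^{3}}$ ($N{\left(G \right)} = \sqrt{46 + \left(\left(G + 21\right) + G^{3}\right)} = \sqrt{46 + \left(\left(21 + G\right) + G^{3}\right)} = \sqrt{46 + \left(21 + G + G^{3}\right)} = \sqrt{67 + G + G^{3}}$)
$o + N{\left(k{\left(5 \right)} \right)} = 26738 + \sqrt{67 - 16 + \left(-16\right)^{3}} = 26738 + \sqrt{67 - 16 - 4096} = 26738 + \sqrt{-4045} = 26738 + i \sqrt{4045}$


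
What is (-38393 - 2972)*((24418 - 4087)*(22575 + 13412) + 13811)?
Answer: -30265343738420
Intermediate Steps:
(-38393 - 2972)*((24418 - 4087)*(22575 + 13412) + 13811) = -41365*(20331*35987 + 13811) = -41365*(731651697 + 13811) = -41365*731665508 = -30265343738420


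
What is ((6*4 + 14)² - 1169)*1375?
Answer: 378125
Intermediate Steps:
((6*4 + 14)² - 1169)*1375 = ((24 + 14)² - 1169)*1375 = (38² - 1169)*1375 = (1444 - 1169)*1375 = 275*1375 = 378125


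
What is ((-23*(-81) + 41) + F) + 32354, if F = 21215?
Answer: 55473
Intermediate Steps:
((-23*(-81) + 41) + F) + 32354 = ((-23*(-81) + 41) + 21215) + 32354 = ((1863 + 41) + 21215) + 32354 = (1904 + 21215) + 32354 = 23119 + 32354 = 55473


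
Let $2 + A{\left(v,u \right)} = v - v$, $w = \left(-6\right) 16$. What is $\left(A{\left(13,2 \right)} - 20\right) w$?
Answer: $2112$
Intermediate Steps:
$w = -96$
$A{\left(v,u \right)} = -2$ ($A{\left(v,u \right)} = -2 + \left(v - v\right) = -2 + 0 = -2$)
$\left(A{\left(13,2 \right)} - 20\right) w = \left(-2 - 20\right) \left(-96\right) = \left(-22\right) \left(-96\right) = 2112$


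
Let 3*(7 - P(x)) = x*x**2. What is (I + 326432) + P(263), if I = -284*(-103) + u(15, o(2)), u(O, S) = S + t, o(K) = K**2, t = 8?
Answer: -17124338/3 ≈ -5.7081e+6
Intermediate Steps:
P(x) = 7 - x**3/3 (P(x) = 7 - x*x**2/3 = 7 - x**3/3)
u(O, S) = 8 + S (u(O, S) = S + 8 = 8 + S)
I = 29264 (I = -284*(-103) + (8 + 2**2) = 29252 + (8 + 4) = 29252 + 12 = 29264)
(I + 326432) + P(263) = (29264 + 326432) + (7 - 1/3*263**3) = 355696 + (7 - 1/3*18191447) = 355696 + (7 - 18191447/3) = 355696 - 18191426/3 = -17124338/3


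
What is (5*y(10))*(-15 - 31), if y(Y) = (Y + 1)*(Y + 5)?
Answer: -37950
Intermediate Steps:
y(Y) = (1 + Y)*(5 + Y)
(5*y(10))*(-15 - 31) = (5*(5 + 10² + 6*10))*(-15 - 31) = (5*(5 + 100 + 60))*(-46) = (5*165)*(-46) = 825*(-46) = -37950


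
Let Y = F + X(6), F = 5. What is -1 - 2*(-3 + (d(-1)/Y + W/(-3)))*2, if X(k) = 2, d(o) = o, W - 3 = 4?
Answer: 439/21 ≈ 20.905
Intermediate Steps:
W = 7 (W = 3 + 4 = 7)
Y = 7 (Y = 5 + 2 = 7)
-1 - 2*(-3 + (d(-1)/Y + W/(-3)))*2 = -1 - 2*(-3 + (-1/7 + 7/(-3)))*2 = -1 - 2*(-3 + (-1*⅐ + 7*(-⅓)))*2 = -1 - 2*(-3 + (-⅐ - 7/3))*2 = -1 - 2*(-3 - 52/21)*2 = -1 - (-230)*2/21 = -1 - 2*(-230/21) = -1 + 460/21 = 439/21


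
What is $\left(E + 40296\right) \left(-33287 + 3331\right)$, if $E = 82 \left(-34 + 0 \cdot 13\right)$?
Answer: $-1123589648$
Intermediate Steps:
$E = -2788$ ($E = 82 \left(-34 + 0\right) = 82 \left(-34\right) = -2788$)
$\left(E + 40296\right) \left(-33287 + 3331\right) = \left(-2788 + 40296\right) \left(-33287 + 3331\right) = 37508 \left(-29956\right) = -1123589648$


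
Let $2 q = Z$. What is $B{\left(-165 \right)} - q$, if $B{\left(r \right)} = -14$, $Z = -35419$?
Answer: $\frac{35391}{2} \approx 17696.0$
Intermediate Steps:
$q = - \frac{35419}{2}$ ($q = \frac{1}{2} \left(-35419\right) = - \frac{35419}{2} \approx -17710.0$)
$B{\left(-165 \right)} - q = -14 - - \frac{35419}{2} = -14 + \frac{35419}{2} = \frac{35391}{2}$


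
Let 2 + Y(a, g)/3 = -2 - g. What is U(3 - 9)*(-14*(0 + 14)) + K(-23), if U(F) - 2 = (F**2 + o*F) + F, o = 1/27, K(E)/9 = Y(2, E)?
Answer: -51439/9 ≈ -5715.4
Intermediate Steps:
Y(a, g) = -12 - 3*g (Y(a, g) = -6 + 3*(-2 - g) = -6 + (-6 - 3*g) = -12 - 3*g)
K(E) = -108 - 27*E (K(E) = 9*(-12 - 3*E) = -108 - 27*E)
o = 1/27 ≈ 0.037037
U(F) = 2 + F**2 + 28*F/27 (U(F) = 2 + ((F**2 + F/27) + F) = 2 + (F**2 + 28*F/27) = 2 + F**2 + 28*F/27)
U(3 - 9)*(-14*(0 + 14)) + K(-23) = (2 + (3 - 9)**2 + 28*(3 - 9)/27)*(-14*(0 + 14)) + (-108 - 27*(-23)) = (2 + (-6)**2 + (28/27)*(-6))*(-14*14) + (-108 + 621) = (2 + 36 - 56/9)*(-196) + 513 = (286/9)*(-196) + 513 = -56056/9 + 513 = -51439/9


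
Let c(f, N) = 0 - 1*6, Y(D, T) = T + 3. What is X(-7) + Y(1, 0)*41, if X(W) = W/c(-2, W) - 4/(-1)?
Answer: 769/6 ≈ 128.17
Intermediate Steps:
Y(D, T) = 3 + T
c(f, N) = -6 (c(f, N) = 0 - 6 = -6)
X(W) = 4 - W/6 (X(W) = W/(-6) - 4/(-1) = W*(-⅙) - 4*(-1) = -W/6 + 4 = 4 - W/6)
X(-7) + Y(1, 0)*41 = (4 - ⅙*(-7)) + (3 + 0)*41 = (4 + 7/6) + 3*41 = 31/6 + 123 = 769/6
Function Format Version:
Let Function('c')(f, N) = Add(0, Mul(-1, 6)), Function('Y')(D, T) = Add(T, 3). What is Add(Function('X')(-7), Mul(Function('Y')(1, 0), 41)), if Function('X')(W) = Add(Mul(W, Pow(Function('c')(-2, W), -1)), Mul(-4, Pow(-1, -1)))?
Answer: Rational(769, 6) ≈ 128.17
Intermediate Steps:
Function('Y')(D, T) = Add(3, T)
Function('c')(f, N) = -6 (Function('c')(f, N) = Add(0, -6) = -6)
Function('X')(W) = Add(4, Mul(Rational(-1, 6), W)) (Function('X')(W) = Add(Mul(W, Pow(-6, -1)), Mul(-4, Pow(-1, -1))) = Add(Mul(W, Rational(-1, 6)), Mul(-4, -1)) = Add(Mul(Rational(-1, 6), W), 4) = Add(4, Mul(Rational(-1, 6), W)))
Add(Function('X')(-7), Mul(Function('Y')(1, 0), 41)) = Add(Add(4, Mul(Rational(-1, 6), -7)), Mul(Add(3, 0), 41)) = Add(Add(4, Rational(7, 6)), Mul(3, 41)) = Add(Rational(31, 6), 123) = Rational(769, 6)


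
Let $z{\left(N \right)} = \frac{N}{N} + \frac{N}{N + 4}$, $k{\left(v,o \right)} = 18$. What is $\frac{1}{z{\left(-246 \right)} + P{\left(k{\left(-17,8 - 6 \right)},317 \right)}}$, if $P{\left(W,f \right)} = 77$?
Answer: $\frac{121}{9561} \approx 0.012656$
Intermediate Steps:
$z{\left(N \right)} = 1 + \frac{N}{4 + N}$
$\frac{1}{z{\left(-246 \right)} + P{\left(k{\left(-17,8 - 6 \right)},317 \right)}} = \frac{1}{\frac{2 \left(2 - 246\right)}{4 - 246} + 77} = \frac{1}{2 \frac{1}{-242} \left(-244\right) + 77} = \frac{1}{2 \left(- \frac{1}{242}\right) \left(-244\right) + 77} = \frac{1}{\frac{244}{121} + 77} = \frac{1}{\frac{9561}{121}} = \frac{121}{9561}$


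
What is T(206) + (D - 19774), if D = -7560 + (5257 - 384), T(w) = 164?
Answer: -22297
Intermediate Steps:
D = -2687 (D = -7560 + 4873 = -2687)
T(206) + (D - 19774) = 164 + (-2687 - 19774) = 164 - 22461 = -22297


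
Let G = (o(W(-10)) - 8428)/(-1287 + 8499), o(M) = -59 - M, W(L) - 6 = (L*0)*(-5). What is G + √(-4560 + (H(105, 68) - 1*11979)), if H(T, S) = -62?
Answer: -2831/2404 + I*√16601 ≈ -1.1776 + 128.84*I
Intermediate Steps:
W(L) = 6 (W(L) = 6 + (L*0)*(-5) = 6 + 0*(-5) = 6 + 0 = 6)
G = -2831/2404 (G = ((-59 - 1*6) - 8428)/(-1287 + 8499) = ((-59 - 6) - 8428)/7212 = (-65 - 8428)*(1/7212) = -8493*1/7212 = -2831/2404 ≈ -1.1776)
G + √(-4560 + (H(105, 68) - 1*11979)) = -2831/2404 + √(-4560 + (-62 - 1*11979)) = -2831/2404 + √(-4560 + (-62 - 11979)) = -2831/2404 + √(-4560 - 12041) = -2831/2404 + √(-16601) = -2831/2404 + I*√16601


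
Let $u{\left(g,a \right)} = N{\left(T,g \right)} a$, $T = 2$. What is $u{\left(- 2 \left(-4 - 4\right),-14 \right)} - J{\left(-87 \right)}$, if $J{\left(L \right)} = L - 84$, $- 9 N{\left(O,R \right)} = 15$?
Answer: $\frac{583}{3} \approx 194.33$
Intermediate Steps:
$N{\left(O,R \right)} = - \frac{5}{3}$ ($N{\left(O,R \right)} = \left(- \frac{1}{9}\right) 15 = - \frac{5}{3}$)
$J{\left(L \right)} = -84 + L$ ($J{\left(L \right)} = L - 84 = -84 + L$)
$u{\left(g,a \right)} = - \frac{5 a}{3}$
$u{\left(- 2 \left(-4 - 4\right),-14 \right)} - J{\left(-87 \right)} = \left(- \frac{5}{3}\right) \left(-14\right) - \left(-84 - 87\right) = \frac{70}{3} - -171 = \frac{70}{3} + 171 = \frac{583}{3}$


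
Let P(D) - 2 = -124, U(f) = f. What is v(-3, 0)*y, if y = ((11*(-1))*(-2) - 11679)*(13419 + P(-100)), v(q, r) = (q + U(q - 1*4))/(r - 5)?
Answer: -310006258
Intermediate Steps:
P(D) = -122 (P(D) = 2 - 124 = -122)
v(q, r) = (-4 + 2*q)/(-5 + r) (v(q, r) = (q + (q - 1*4))/(r - 5) = (q + (q - 4))/(-5 + r) = (q + (-4 + q))/(-5 + r) = (-4 + 2*q)/(-5 + r))
y = -155003129 (y = ((11*(-1))*(-2) - 11679)*(13419 - 122) = (-11*(-2) - 11679)*13297 = (22 - 11679)*13297 = -11657*13297 = -155003129)
v(-3, 0)*y = (2*(-2 - 3)/(-5 + 0))*(-155003129) = (2*(-5)/(-5))*(-155003129) = (2*(-⅕)*(-5))*(-155003129) = 2*(-155003129) = -310006258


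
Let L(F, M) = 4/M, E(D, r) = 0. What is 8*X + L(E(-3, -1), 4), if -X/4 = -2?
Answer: 65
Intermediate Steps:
X = 8 (X = -4*(-2) = 8)
8*X + L(E(-3, -1), 4) = 8*8 + 4/4 = 64 + 4*(¼) = 64 + 1 = 65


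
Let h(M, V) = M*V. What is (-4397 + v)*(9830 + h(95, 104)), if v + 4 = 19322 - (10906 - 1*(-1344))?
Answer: 52645410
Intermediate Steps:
v = 7068 (v = -4 + (19322 - (10906 - 1*(-1344))) = -4 + (19322 - (10906 + 1344)) = -4 + (19322 - 1*12250) = -4 + (19322 - 12250) = -4 + 7072 = 7068)
(-4397 + v)*(9830 + h(95, 104)) = (-4397 + 7068)*(9830 + 95*104) = 2671*(9830 + 9880) = 2671*19710 = 52645410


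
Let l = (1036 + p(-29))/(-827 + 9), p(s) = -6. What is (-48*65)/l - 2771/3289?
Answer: 839120011/338767 ≈ 2477.0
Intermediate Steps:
l = -515/409 (l = (1036 - 6)/(-827 + 9) = 1030/(-818) = 1030*(-1/818) = -515/409 ≈ -1.2592)
(-48*65)/l - 2771/3289 = (-48*65)/(-515/409) - 2771/3289 = -3120*(-409/515) - 2771*1/3289 = 255216/103 - 2771/3289 = 839120011/338767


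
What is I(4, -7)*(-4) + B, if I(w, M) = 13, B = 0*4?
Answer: -52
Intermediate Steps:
B = 0
I(4, -7)*(-4) + B = 13*(-4) + 0 = -52 + 0 = -52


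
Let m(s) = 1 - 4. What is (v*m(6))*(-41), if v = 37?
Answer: 4551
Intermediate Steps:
m(s) = -3
(v*m(6))*(-41) = (37*(-3))*(-41) = -111*(-41) = 4551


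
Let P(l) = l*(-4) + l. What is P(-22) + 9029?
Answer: 9095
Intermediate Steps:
P(l) = -3*l (P(l) = -4*l + l = -3*l)
P(-22) + 9029 = -3*(-22) + 9029 = 66 + 9029 = 9095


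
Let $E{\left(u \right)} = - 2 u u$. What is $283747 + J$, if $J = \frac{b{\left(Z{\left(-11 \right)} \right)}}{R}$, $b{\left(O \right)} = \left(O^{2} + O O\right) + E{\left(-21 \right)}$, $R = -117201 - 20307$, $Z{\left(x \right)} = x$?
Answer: $\frac{9754370779}{34377} \approx 2.8375 \cdot 10^{5}$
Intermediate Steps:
$E{\left(u \right)} = - 2 u^{2}$
$R = -137508$ ($R = -117201 - 20307 = -137508$)
$b{\left(O \right)} = -882 + 2 O^{2}$ ($b{\left(O \right)} = \left(O^{2} + O O\right) - 2 \left(-21\right)^{2} = \left(O^{2} + O^{2}\right) - 882 = 2 O^{2} - 882 = -882 + 2 O^{2}$)
$J = \frac{160}{34377}$ ($J = \frac{-882 + 2 \left(-11\right)^{2}}{-137508} = \left(-882 + 2 \cdot 121\right) \left(- \frac{1}{137508}\right) = \left(-882 + 242\right) \left(- \frac{1}{137508}\right) = \left(-640\right) \left(- \frac{1}{137508}\right) = \frac{160}{34377} \approx 0.0046543$)
$283747 + J = 283747 + \frac{160}{34377} = \frac{9754370779}{34377}$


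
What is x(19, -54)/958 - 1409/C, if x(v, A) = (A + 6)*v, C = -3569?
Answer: -952553/1709551 ≈ -0.55719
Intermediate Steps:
x(v, A) = v*(6 + A) (x(v, A) = (6 + A)*v = v*(6 + A))
x(19, -54)/958 - 1409/C = (19*(6 - 54))/958 - 1409/(-3569) = (19*(-48))*(1/958) - 1409*(-1/3569) = -912*1/958 + 1409/3569 = -456/479 + 1409/3569 = -952553/1709551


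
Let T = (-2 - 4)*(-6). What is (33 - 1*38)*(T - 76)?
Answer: 200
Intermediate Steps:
T = 36 (T = -6*(-6) = 36)
(33 - 1*38)*(T - 76) = (33 - 1*38)*(36 - 76) = (33 - 38)*(-40) = -5*(-40) = 200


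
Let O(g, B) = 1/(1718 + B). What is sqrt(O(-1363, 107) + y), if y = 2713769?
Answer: sqrt(361541875098)/365 ≈ 1647.4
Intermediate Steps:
sqrt(O(-1363, 107) + y) = sqrt(1/(1718 + 107) + 2713769) = sqrt(1/1825 + 2713769) = sqrt(4952628426/1825) = sqrt(361541875098)/365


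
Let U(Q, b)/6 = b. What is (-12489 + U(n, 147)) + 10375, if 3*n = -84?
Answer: -1232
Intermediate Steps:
n = -28 (n = (1/3)*(-84) = -28)
U(Q, b) = 6*b
(-12489 + U(n, 147)) + 10375 = (-12489 + 6*147) + 10375 = (-12489 + 882) + 10375 = -11607 + 10375 = -1232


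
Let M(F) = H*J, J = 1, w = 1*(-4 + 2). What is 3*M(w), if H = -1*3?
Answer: -9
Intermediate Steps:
w = -2 (w = 1*(-2) = -2)
H = -3
M(F) = -3 (M(F) = -3*1 = -3)
3*M(w) = 3*(-3) = -9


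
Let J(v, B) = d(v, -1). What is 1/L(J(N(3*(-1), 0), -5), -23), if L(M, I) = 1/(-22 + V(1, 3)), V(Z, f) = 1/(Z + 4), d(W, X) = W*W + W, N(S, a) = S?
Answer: -109/5 ≈ -21.800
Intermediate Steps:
d(W, X) = W + W**2 (d(W, X) = W**2 + W = W + W**2)
V(Z, f) = 1/(4 + Z)
J(v, B) = v*(1 + v)
L(M, I) = -5/109 (L(M, I) = 1/(-22 + 1/(4 + 1)) = 1/(-22 + 1/5) = 1/(-109/5) = -5/109)
1/L(J(N(3*(-1), 0), -5), -23) = 1/(-5/109) = -109/5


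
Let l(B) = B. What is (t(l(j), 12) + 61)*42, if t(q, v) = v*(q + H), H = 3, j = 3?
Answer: 5586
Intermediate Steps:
t(q, v) = v*(3 + q) (t(q, v) = v*(q + 3) = v*(3 + q))
(t(l(j), 12) + 61)*42 = (12*(3 + 3) + 61)*42 = (12*6 + 61)*42 = (72 + 61)*42 = 133*42 = 5586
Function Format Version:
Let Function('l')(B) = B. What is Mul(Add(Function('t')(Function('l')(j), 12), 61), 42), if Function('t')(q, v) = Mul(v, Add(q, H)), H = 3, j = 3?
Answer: 5586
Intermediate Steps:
Function('t')(q, v) = Mul(v, Add(3, q)) (Function('t')(q, v) = Mul(v, Add(q, 3)) = Mul(v, Add(3, q)))
Mul(Add(Function('t')(Function('l')(j), 12), 61), 42) = Mul(Add(Mul(12, Add(3, 3)), 61), 42) = Mul(Add(Mul(12, 6), 61), 42) = Mul(Add(72, 61), 42) = Mul(133, 42) = 5586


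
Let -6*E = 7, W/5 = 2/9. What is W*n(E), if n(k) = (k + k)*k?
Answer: 245/81 ≈ 3.0247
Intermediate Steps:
W = 10/9 (W = 5*(2/9) = 10/9 ≈ 1.1111)
E = -7/6 (E = -1/6*7 = -7/6 ≈ -1.1667)
n(k) = 2*k**2 (n(k) = (2*k)*k = 2*k**2)
W*n(E) = 10*(2*(-7/6)**2)/9 = 10*(2*(49/36))/9 = (10/9)*(49/18) = 245/81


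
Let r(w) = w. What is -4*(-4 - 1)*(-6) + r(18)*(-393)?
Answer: -7194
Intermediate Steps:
-4*(-4 - 1)*(-6) + r(18)*(-393) = -4*(-4 - 1)*(-6) + 18*(-393) = -4*(-5)*(-6) - 7074 = 20*(-6) - 7074 = -120 - 7074 = -7194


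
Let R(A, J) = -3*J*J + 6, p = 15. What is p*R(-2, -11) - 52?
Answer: -5407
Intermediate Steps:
R(A, J) = 6 - 3*J² (R(A, J) = -3*J² + 6 = 6 - 3*J²)
p*R(-2, -11) - 52 = 15*(6 - 3*(-11)²) - 52 = 15*(6 - 3*121) - 52 = 15*(6 - 363) - 52 = 15*(-357) - 52 = -5355 - 52 = -5407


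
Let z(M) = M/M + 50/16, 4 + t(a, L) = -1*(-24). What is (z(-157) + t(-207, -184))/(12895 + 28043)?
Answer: 193/327504 ≈ 0.00058931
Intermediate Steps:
t(a, L) = 20 (t(a, L) = -4 - 1*(-24) = -4 + 24 = 20)
z(M) = 33/8 (z(M) = 1 + 50*(1/16) = 1 + 25/8 = 33/8)
(z(-157) + t(-207, -184))/(12895 + 28043) = (33/8 + 20)/(12895 + 28043) = (193/8)/40938 = (193/8)*(1/40938) = 193/327504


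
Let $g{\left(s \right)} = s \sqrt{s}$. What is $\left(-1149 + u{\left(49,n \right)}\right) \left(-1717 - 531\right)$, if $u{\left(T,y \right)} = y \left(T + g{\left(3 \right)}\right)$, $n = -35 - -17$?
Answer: $4565688 + 121392 \sqrt{3} \approx 4.7759 \cdot 10^{6}$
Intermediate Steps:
$g{\left(s \right)} = s^{\frac{3}{2}}$
$n = -18$ ($n = -35 + 17 = -18$)
$u{\left(T,y \right)} = y \left(T + 3 \sqrt{3}\right)$ ($u{\left(T,y \right)} = y \left(T + 3^{\frac{3}{2}}\right) = y \left(T + 3 \sqrt{3}\right)$)
$\left(-1149 + u{\left(49,n \right)}\right) \left(-1717 - 531\right) = \left(-1149 - 18 \left(49 + 3 \sqrt{3}\right)\right) \left(-1717 - 531\right) = \left(-1149 - \left(882 + 54 \sqrt{3}\right)\right) \left(-2248\right) = \left(-2031 - 54 \sqrt{3}\right) \left(-2248\right) = 4565688 + 121392 \sqrt{3}$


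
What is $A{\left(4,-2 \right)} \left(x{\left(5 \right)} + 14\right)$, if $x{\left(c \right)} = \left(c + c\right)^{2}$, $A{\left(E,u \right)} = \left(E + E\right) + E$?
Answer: $1368$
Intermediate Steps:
$A{\left(E,u \right)} = 3 E$ ($A{\left(E,u \right)} = 2 E + E = 3 E$)
$x{\left(c \right)} = 4 c^{2}$ ($x{\left(c \right)} = \left(2 c\right)^{2} = 4 c^{2}$)
$A{\left(4,-2 \right)} \left(x{\left(5 \right)} + 14\right) = 3 \cdot 4 \left(4 \cdot 5^{2} + 14\right) = 12 \left(4 \cdot 25 + 14\right) = 12 \left(100 + 14\right) = 12 \cdot 114 = 1368$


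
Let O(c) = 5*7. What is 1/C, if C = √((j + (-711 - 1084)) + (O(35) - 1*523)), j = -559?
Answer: -I*√58/406 ≈ -0.018758*I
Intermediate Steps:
O(c) = 35
C = 7*I*√58 (C = √((-559 + (-711 - 1084)) + (35 - 1*523)) = √((-559 - 1795) + (35 - 523)) = √(-2354 - 488) = √(-2842) = 7*I*√58 ≈ 53.31*I)
1/C = 1/(7*I*√58) = -I*√58/406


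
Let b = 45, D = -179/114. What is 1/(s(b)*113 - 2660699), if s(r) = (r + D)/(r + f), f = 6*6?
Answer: -9234/24568335103 ≈ -3.7585e-7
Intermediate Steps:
D = -179/114 (D = -179*1/114 = -179/114 ≈ -1.5702)
f = 36
s(r) = (-179/114 + r)/(36 + r) (s(r) = (r - 179/114)/(r + 36) = (-179/114 + r)/(36 + r))
1/(s(b)*113 - 2660699) = 1/(((-179/114 + 45)/(36 + 45))*113 - 2660699) = 1/(((4951/114)/81)*113 - 2660699) = 1/(((1/81)*(4951/114))*113 - 2660699) = 1/((4951/9234)*113 - 2660699) = 1/(559463/9234 - 2660699) = 1/(-24568335103/9234) = -9234/24568335103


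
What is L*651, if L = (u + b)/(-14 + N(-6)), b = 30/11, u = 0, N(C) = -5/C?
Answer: -117180/869 ≈ -134.84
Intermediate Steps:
b = 30/11 (b = 30*(1/11) = 30/11 ≈ 2.7273)
L = -180/869 (L = (0 + 30/11)/(-14 - 5/(-6)) = 30/(11*(-14 - 5*(-⅙))) = 30/(11*(-14 + ⅚)) = 30/(11*(-79/6)) = (30/11)*(-6/79) = -180/869 ≈ -0.20713)
L*651 = -180/869*651 = -117180/869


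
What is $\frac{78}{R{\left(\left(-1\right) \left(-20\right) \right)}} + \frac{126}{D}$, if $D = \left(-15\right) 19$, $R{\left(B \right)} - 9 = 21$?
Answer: $\frac{41}{19} \approx 2.1579$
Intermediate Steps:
$R{\left(B \right)} = 30$ ($R{\left(B \right)} = 9 + 21 = 30$)
$D = -285$
$\frac{78}{R{\left(\left(-1\right) \left(-20\right) \right)}} + \frac{126}{D} = \frac{78}{30} + \frac{126}{-285} = 78 \cdot \frac{1}{30} + 126 \left(- \frac{1}{285}\right) = \frac{13}{5} - \frac{42}{95} = \frac{41}{19}$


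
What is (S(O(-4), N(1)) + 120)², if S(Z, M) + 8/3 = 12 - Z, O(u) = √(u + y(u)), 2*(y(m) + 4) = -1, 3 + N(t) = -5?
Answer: 300935/18 - 388*I*√34/3 ≈ 16719.0 - 754.14*I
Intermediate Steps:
N(t) = -8 (N(t) = -3 - 5 = -8)
y(m) = -9/2 (y(m) = -4 + (½)*(-1) = -4 - ½ = -9/2)
O(u) = √(-9/2 + u) (O(u) = √(u - 9/2) = √(-9/2 + u))
S(Z, M) = 28/3 - Z (S(Z, M) = -8/3 + (12 - Z) = 28/3 - Z)
(S(O(-4), N(1)) + 120)² = ((28/3 - √(-18 + 4*(-4))/2) + 120)² = ((28/3 - √(-18 - 16)/2) + 120)² = ((28/3 - √(-34)/2) + 120)² = ((28/3 - I*√34/2) + 120)² = (388/3 - I*√34/2)²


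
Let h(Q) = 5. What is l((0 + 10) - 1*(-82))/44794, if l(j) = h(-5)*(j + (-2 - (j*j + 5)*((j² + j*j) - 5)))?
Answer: -716603985/44794 ≈ -15998.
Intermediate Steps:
l(j) = -10 + 5*j - 5*(-5 + 2*j²)*(5 + j²) (l(j) = 5*(j + (-2 - (j*j + 5)*((j² + j*j) - 5))) = 5*(j + (-2 - (j² + 5)*((j² + j²) - 5))) = 5*(j + (-2 - (5 + j²)*(2*j² - 5))) = 5*(j + (-2 - (5 + j²)*(-5 + 2*j²))) = 5*(j + (-2 - (-5 + 2*j²)*(5 + j²))) = 5*(-2 + j - (-5 + 2*j²)*(5 + j²)) = -10 + 5*j - 5*(-5 + 2*j²)*(5 + j²))
l((0 + 10) - 1*(-82))/44794 = (115 - 25*((0 + 10) - 1*(-82))² - 10*((0 + 10) - 1*(-82))⁴ + 5*((0 + 10) - 1*(-82)))/44794 = (115 - 25*(10 + 82)² - 10*(10 + 82)⁴ + 5*(10 + 82))*(1/44794) = (115 - 25*92² - 10*92⁴ + 5*92)*(1/44794) = (115 - 25*8464 - 10*71639296 + 460)*(1/44794) = (115 - 211600 - 716392960 + 460)*(1/44794) = -716603985*1/44794 = -716603985/44794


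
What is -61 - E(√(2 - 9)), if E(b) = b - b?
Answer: -61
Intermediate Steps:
E(b) = 0
-61 - E(√(2 - 9)) = -61 - 1*0 = -61 + 0 = -61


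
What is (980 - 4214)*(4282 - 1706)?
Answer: -8330784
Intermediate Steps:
(980 - 4214)*(4282 - 1706) = -3234*2576 = -8330784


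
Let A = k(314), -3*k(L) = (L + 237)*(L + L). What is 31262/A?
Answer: -1617/5966 ≈ -0.27104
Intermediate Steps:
k(L) = -2*L*(237 + L)/3 (k(L) = -(L + 237)*(L + L)/3 = -(237 + L)*2*L/3 = -2*L*(237 + L)/3)
A = -346028/3 (A = -⅔*314*(237 + 314) = -⅔*314*551 = -346028/3 ≈ -1.1534e+5)
31262/A = 31262/(-346028/3) = 31262*(-3/346028) = -1617/5966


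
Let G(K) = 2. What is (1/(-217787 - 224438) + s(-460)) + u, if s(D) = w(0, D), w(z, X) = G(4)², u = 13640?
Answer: 6033717899/442225 ≈ 13644.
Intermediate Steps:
w(z, X) = 4 (w(z, X) = 2² = 4)
s(D) = 4
(1/(-217787 - 224438) + s(-460)) + u = (1/(-217787 - 224438) + 4) + 13640 = (1/(-442225) + 4) + 13640 = (-1/442225 + 4) + 13640 = 1768899/442225 + 13640 = 6033717899/442225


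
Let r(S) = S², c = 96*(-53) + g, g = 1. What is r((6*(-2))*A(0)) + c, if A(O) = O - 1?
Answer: -4943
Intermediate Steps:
A(O) = -1 + O
c = -5087 (c = 96*(-53) + 1 = -5088 + 1 = -5087)
r((6*(-2))*A(0)) + c = ((6*(-2))*(-1 + 0))² - 5087 = (-12*(-1))² - 5087 = 12² - 5087 = 144 - 5087 = -4943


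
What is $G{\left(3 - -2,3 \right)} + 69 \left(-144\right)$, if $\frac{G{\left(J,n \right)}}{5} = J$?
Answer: $-9911$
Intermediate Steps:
$G{\left(J,n \right)} = 5 J$
$G{\left(3 - -2,3 \right)} + 69 \left(-144\right) = 5 \left(3 - -2\right) + 69 \left(-144\right) = 5 \left(3 + 2\right) - 9936 = 5 \cdot 5 - 9936 = 25 - 9936 = -9911$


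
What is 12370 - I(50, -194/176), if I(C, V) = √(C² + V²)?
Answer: 12370 - √19369409/88 ≈ 12320.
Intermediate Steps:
12370 - I(50, -194/176) = 12370 - √(50² + (-194/176)²) = 12370 - √(2500 + (-194*1/176)²) = 12370 - √(2500 + (-97/88)²) = 12370 - √(2500 + 9409/7744) = 12370 - √(19369409/7744) = 12370 - √19369409/88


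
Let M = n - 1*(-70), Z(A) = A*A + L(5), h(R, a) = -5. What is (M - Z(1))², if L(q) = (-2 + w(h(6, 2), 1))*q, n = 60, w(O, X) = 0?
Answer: 19321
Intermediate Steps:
L(q) = -2*q (L(q) = (-2 + 0)*q = -2*q)
Z(A) = -10 + A² (Z(A) = A*A - 2*5 = A² - 10 = -10 + A²)
M = 130 (M = 60 - 1*(-70) = 60 + 70 = 130)
(M - Z(1))² = (130 - (-10 + 1²))² = (130 - (-10 + 1))² = (130 - 1*(-9))² = (130 + 9)² = 139² = 19321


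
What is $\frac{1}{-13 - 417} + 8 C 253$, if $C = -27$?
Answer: $- \frac{23498641}{430} \approx -54648.0$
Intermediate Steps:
$\frac{1}{-13 - 417} + 8 C 253 = \frac{1}{-13 - 417} + 8 \left(-27\right) 253 = \frac{1}{-430} - 54648 = - \frac{1}{430} - 54648 = - \frac{23498641}{430}$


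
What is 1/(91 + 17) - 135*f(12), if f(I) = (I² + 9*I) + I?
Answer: -3849119/108 ≈ -35640.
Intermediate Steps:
f(I) = I² + 10*I
1/(91 + 17) - 135*f(12) = 1/(91 + 17) - 1620*(10 + 12) = 1/108 - 1620*22 = 1/108 - 135*264 = 1/108 - 35640 = -3849119/108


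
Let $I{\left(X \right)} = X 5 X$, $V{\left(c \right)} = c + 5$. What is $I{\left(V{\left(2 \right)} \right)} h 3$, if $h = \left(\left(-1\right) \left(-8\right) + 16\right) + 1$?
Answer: $18375$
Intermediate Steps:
$V{\left(c \right)} = 5 + c$
$h = 25$ ($h = \left(8 + 16\right) + 1 = 24 + 1 = 25$)
$I{\left(X \right)} = 5 X^{2}$ ($I{\left(X \right)} = 5 X X = 5 X^{2}$)
$I{\left(V{\left(2 \right)} \right)} h 3 = 5 \left(5 + 2\right)^{2} \cdot 25 \cdot 3 = 5 \cdot 7^{2} \cdot 25 \cdot 3 = 5 \cdot 49 \cdot 25 \cdot 3 = 245 \cdot 25 \cdot 3 = 6125 \cdot 3 = 18375$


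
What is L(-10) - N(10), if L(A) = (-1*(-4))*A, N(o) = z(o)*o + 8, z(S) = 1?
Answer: -58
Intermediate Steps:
N(o) = 8 + o (N(o) = 1*o + 8 = o + 8 = 8 + o)
L(A) = 4*A
L(-10) - N(10) = 4*(-10) - (8 + 10) = -40 - 1*18 = -40 - 18 = -58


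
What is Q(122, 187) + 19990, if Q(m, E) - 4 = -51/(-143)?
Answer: 2859193/143 ≈ 19994.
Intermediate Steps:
Q(m, E) = 623/143 (Q(m, E) = 4 - 51/(-143) = 4 - 51*(-1/143) = 4 + 51/143 = 623/143)
Q(122, 187) + 19990 = 623/143 + 19990 = 2859193/143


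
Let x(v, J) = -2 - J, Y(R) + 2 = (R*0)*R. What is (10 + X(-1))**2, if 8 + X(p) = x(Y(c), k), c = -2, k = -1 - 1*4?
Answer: 25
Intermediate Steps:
k = -5 (k = -1 - 4 = -5)
Y(R) = -2 (Y(R) = -2 + (R*0)*R = -2 + 0*R = -2 + 0 = -2)
X(p) = -5 (X(p) = -8 + (-2 - 1*(-5)) = -8 + (-2 + 5) = -8 + 3 = -5)
(10 + X(-1))**2 = (10 - 5)**2 = 5**2 = 25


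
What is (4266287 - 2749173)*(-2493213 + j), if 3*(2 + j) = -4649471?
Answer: -18401251691224/3 ≈ -6.1338e+12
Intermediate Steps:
j = -4649477/3 (j = -2 + (⅓)*(-4649471) = -2 - 4649471/3 = -4649477/3 ≈ -1.5498e+6)
(4266287 - 2749173)*(-2493213 + j) = (4266287 - 2749173)*(-2493213 - 4649477/3) = 1517114*(-12129116/3) = -18401251691224/3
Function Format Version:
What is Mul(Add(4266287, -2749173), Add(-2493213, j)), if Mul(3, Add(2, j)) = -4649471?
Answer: Rational(-18401251691224, 3) ≈ -6.1338e+12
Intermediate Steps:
j = Rational(-4649477, 3) (j = Add(-2, Mul(Rational(1, 3), -4649471)) = Add(-2, Rational(-4649471, 3)) = Rational(-4649477, 3) ≈ -1.5498e+6)
Mul(Add(4266287, -2749173), Add(-2493213, j)) = Mul(Add(4266287, -2749173), Add(-2493213, Rational(-4649477, 3))) = Mul(1517114, Rational(-12129116, 3)) = Rational(-18401251691224, 3)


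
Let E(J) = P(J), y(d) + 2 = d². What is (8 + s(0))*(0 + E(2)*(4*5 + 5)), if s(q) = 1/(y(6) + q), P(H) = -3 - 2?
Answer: -34125/34 ≈ -1003.7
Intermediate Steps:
P(H) = -5
y(d) = -2 + d²
E(J) = -5
s(q) = 1/(34 + q) (s(q) = 1/((-2 + 6²) + q) = 1/((-2 + 36) + q) = 1/(34 + q))
(8 + s(0))*(0 + E(2)*(4*5 + 5)) = (8 + 1/(34 + 0))*(0 - 5*(4*5 + 5)) = (8 + 1/34)*(0 - 5*(20 + 5)) = (8 + 1/34)*(0 - 5*25) = 273*(0 - 125)/34 = (273/34)*(-125) = -34125/34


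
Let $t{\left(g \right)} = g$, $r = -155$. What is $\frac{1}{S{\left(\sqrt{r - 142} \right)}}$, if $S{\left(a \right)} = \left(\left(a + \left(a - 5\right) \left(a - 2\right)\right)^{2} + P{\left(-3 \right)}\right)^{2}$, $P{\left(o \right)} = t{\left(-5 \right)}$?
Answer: $- \frac{i}{- 1614118192 i + 1481030208 \sqrt{33}} \approx 2.1525 \cdot 10^{-11} - 1.1345 \cdot 10^{-10} i$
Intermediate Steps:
$P{\left(o \right)} = -5$
$S{\left(a \right)} = \left(-5 + \left(a + \left(-5 + a\right) \left(-2 + a\right)\right)^{2}\right)^{2}$ ($S{\left(a \right)} = \left(\left(a + \left(a - 5\right) \left(a - 2\right)\right)^{2} - 5\right)^{2} = \left(\left(a + \left(-5 + a\right) \left(-2 + a\right)\right)^{2} - 5\right)^{2} = \left(-5 + \left(a + \left(-5 + a\right) \left(-2 + a\right)\right)^{2}\right)^{2}$)
$\frac{1}{S{\left(\sqrt{r - 142} \right)}} = \frac{1}{\left(-5 + \left(10 + \left(\sqrt{-155 - 142}\right)^{2} - 6 \sqrt{-155 - 142}\right)^{2}\right)^{2}} = \frac{1}{\left(-5 + \left(10 + \left(\sqrt{-297}\right)^{2} - 6 \sqrt{-297}\right)^{2}\right)^{2}} = \frac{1}{\left(-5 + \left(10 + \left(3 i \sqrt{33}\right)^{2} - 6 \cdot 3 i \sqrt{33}\right)^{2}\right)^{2}} = \frac{1}{\left(-5 + \left(10 - 297 - 18 i \sqrt{33}\right)^{2}\right)^{2}} = \frac{1}{\left(-5 + \left(-287 - 18 i \sqrt{33}\right)^{2}\right)^{2}}$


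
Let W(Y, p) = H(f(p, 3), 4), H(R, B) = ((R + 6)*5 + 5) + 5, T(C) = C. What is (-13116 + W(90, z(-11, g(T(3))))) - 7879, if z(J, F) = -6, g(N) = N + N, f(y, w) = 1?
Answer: -20950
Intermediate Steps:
g(N) = 2*N
H(R, B) = 40 + 5*R (H(R, B) = ((6 + R)*5 + 5) + 5 = ((30 + 5*R) + 5) + 5 = (35 + 5*R) + 5 = 40 + 5*R)
W(Y, p) = 45 (W(Y, p) = 40 + 5*1 = 40 + 5 = 45)
(-13116 + W(90, z(-11, g(T(3))))) - 7879 = (-13116 + 45) - 7879 = -13071 - 7879 = -20950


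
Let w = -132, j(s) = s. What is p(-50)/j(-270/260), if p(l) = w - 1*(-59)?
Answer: 1898/27 ≈ 70.296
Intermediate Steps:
p(l) = -73 (p(l) = -132 - 1*(-59) = -132 + 59 = -73)
p(-50)/j(-270/260) = -73/((-270/260)) = -73/((-270*1/260)) = -73/(-27/26) = -73*(-26/27) = 1898/27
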